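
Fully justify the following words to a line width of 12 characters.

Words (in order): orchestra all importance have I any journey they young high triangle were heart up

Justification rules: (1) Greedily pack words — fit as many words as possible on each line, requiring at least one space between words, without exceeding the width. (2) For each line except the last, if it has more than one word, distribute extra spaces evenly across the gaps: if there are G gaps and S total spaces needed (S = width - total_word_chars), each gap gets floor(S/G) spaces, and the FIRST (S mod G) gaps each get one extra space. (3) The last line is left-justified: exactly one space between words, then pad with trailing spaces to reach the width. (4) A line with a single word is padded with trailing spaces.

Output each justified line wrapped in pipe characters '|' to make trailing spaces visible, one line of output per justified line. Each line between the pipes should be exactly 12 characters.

Line 1: ['orchestra'] (min_width=9, slack=3)
Line 2: ['all'] (min_width=3, slack=9)
Line 3: ['importance'] (min_width=10, slack=2)
Line 4: ['have', 'I', 'any'] (min_width=10, slack=2)
Line 5: ['journey', 'they'] (min_width=12, slack=0)
Line 6: ['young', 'high'] (min_width=10, slack=2)
Line 7: ['triangle'] (min_width=8, slack=4)
Line 8: ['were', 'heart'] (min_width=10, slack=2)
Line 9: ['up'] (min_width=2, slack=10)

Answer: |orchestra   |
|all         |
|importance  |
|have  I  any|
|journey they|
|young   high|
|triangle    |
|were   heart|
|up          |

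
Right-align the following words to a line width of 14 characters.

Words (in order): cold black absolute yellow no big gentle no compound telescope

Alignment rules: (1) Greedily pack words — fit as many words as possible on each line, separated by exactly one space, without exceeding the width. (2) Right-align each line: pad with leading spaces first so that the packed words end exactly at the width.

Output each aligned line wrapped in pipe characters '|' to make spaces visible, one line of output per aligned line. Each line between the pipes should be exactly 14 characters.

Line 1: ['cold', 'black'] (min_width=10, slack=4)
Line 2: ['absolute'] (min_width=8, slack=6)
Line 3: ['yellow', 'no', 'big'] (min_width=13, slack=1)
Line 4: ['gentle', 'no'] (min_width=9, slack=5)
Line 5: ['compound'] (min_width=8, slack=6)
Line 6: ['telescope'] (min_width=9, slack=5)

Answer: |    cold black|
|      absolute|
| yellow no big|
|     gentle no|
|      compound|
|     telescope|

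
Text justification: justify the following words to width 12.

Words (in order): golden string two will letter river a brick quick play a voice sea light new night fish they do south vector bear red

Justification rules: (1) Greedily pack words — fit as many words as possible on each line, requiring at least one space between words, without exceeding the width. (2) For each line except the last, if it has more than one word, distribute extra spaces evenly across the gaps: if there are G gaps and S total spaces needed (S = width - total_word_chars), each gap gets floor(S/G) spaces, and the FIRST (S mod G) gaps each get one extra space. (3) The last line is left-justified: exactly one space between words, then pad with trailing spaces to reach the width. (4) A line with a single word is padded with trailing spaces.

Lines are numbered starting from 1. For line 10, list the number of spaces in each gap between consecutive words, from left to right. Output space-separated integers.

Answer: 1

Derivation:
Line 1: ['golden'] (min_width=6, slack=6)
Line 2: ['string', 'two'] (min_width=10, slack=2)
Line 3: ['will', 'letter'] (min_width=11, slack=1)
Line 4: ['river', 'a'] (min_width=7, slack=5)
Line 5: ['brick', 'quick'] (min_width=11, slack=1)
Line 6: ['play', 'a', 'voice'] (min_width=12, slack=0)
Line 7: ['sea', 'light'] (min_width=9, slack=3)
Line 8: ['new', 'night'] (min_width=9, slack=3)
Line 9: ['fish', 'they', 'do'] (min_width=12, slack=0)
Line 10: ['south', 'vector'] (min_width=12, slack=0)
Line 11: ['bear', 'red'] (min_width=8, slack=4)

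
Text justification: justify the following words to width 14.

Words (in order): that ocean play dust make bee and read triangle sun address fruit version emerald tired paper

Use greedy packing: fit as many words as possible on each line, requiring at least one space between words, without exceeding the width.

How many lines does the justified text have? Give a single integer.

Line 1: ['that', 'ocean'] (min_width=10, slack=4)
Line 2: ['play', 'dust', 'make'] (min_width=14, slack=0)
Line 3: ['bee', 'and', 'read'] (min_width=12, slack=2)
Line 4: ['triangle', 'sun'] (min_width=12, slack=2)
Line 5: ['address', 'fruit'] (min_width=13, slack=1)
Line 6: ['version'] (min_width=7, slack=7)
Line 7: ['emerald', 'tired'] (min_width=13, slack=1)
Line 8: ['paper'] (min_width=5, slack=9)
Total lines: 8

Answer: 8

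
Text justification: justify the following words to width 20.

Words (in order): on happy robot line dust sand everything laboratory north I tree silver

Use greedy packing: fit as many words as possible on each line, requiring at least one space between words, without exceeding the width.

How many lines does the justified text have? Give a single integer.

Line 1: ['on', 'happy', 'robot', 'line'] (min_width=19, slack=1)
Line 2: ['dust', 'sand', 'everything'] (min_width=20, slack=0)
Line 3: ['laboratory', 'north', 'I'] (min_width=18, slack=2)
Line 4: ['tree', 'silver'] (min_width=11, slack=9)
Total lines: 4

Answer: 4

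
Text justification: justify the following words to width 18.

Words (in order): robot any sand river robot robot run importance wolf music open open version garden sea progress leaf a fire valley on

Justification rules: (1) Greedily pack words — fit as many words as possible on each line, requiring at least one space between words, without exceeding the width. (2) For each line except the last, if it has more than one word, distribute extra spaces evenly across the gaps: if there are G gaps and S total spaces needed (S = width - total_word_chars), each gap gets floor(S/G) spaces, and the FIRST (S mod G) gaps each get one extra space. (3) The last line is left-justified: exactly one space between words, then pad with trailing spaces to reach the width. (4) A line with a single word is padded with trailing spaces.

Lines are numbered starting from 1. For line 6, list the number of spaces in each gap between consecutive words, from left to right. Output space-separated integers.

Answer: 9

Derivation:
Line 1: ['robot', 'any', 'sand'] (min_width=14, slack=4)
Line 2: ['river', 'robot', 'robot'] (min_width=17, slack=1)
Line 3: ['run', 'importance'] (min_width=14, slack=4)
Line 4: ['wolf', 'music', 'open'] (min_width=15, slack=3)
Line 5: ['open', 'version'] (min_width=12, slack=6)
Line 6: ['garden', 'sea'] (min_width=10, slack=8)
Line 7: ['progress', 'leaf', 'a'] (min_width=15, slack=3)
Line 8: ['fire', 'valley', 'on'] (min_width=14, slack=4)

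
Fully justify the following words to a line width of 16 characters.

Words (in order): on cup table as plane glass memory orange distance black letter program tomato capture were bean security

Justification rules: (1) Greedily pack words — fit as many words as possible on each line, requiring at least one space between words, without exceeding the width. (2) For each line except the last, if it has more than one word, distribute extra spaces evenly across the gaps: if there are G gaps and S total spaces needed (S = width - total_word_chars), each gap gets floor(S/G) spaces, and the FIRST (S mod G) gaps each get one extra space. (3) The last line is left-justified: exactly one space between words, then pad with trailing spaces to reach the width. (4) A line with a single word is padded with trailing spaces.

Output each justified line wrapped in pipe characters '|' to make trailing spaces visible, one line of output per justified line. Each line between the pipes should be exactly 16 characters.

Line 1: ['on', 'cup', 'table', 'as'] (min_width=15, slack=1)
Line 2: ['plane', 'glass'] (min_width=11, slack=5)
Line 3: ['memory', 'orange'] (min_width=13, slack=3)
Line 4: ['distance', 'black'] (min_width=14, slack=2)
Line 5: ['letter', 'program'] (min_width=14, slack=2)
Line 6: ['tomato', 'capture'] (min_width=14, slack=2)
Line 7: ['were', 'bean'] (min_width=9, slack=7)
Line 8: ['security'] (min_width=8, slack=8)

Answer: |on  cup table as|
|plane      glass|
|memory    orange|
|distance   black|
|letter   program|
|tomato   capture|
|were        bean|
|security        |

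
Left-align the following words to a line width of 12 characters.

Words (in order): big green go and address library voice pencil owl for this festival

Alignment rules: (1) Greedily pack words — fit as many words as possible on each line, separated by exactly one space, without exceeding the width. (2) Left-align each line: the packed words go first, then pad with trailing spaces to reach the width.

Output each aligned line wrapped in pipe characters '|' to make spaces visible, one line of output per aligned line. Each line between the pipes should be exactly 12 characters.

Answer: |big green go|
|and address |
|library     |
|voice pencil|
|owl for this|
|festival    |

Derivation:
Line 1: ['big', 'green', 'go'] (min_width=12, slack=0)
Line 2: ['and', 'address'] (min_width=11, slack=1)
Line 3: ['library'] (min_width=7, slack=5)
Line 4: ['voice', 'pencil'] (min_width=12, slack=0)
Line 5: ['owl', 'for', 'this'] (min_width=12, slack=0)
Line 6: ['festival'] (min_width=8, slack=4)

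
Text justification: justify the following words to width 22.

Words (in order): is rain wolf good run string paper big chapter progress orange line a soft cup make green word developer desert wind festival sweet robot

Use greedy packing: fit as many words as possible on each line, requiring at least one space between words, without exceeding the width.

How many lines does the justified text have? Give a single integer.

Answer: 7

Derivation:
Line 1: ['is', 'rain', 'wolf', 'good', 'run'] (min_width=21, slack=1)
Line 2: ['string', 'paper', 'big'] (min_width=16, slack=6)
Line 3: ['chapter', 'progress'] (min_width=16, slack=6)
Line 4: ['orange', 'line', 'a', 'soft', 'cup'] (min_width=22, slack=0)
Line 5: ['make', 'green', 'word'] (min_width=15, slack=7)
Line 6: ['developer', 'desert', 'wind'] (min_width=21, slack=1)
Line 7: ['festival', 'sweet', 'robot'] (min_width=20, slack=2)
Total lines: 7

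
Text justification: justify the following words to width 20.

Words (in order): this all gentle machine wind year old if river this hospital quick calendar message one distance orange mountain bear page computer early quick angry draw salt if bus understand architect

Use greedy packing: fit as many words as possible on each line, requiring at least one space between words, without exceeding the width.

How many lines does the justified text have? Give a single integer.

Answer: 11

Derivation:
Line 1: ['this', 'all', 'gentle'] (min_width=15, slack=5)
Line 2: ['machine', 'wind', 'year'] (min_width=17, slack=3)
Line 3: ['old', 'if', 'river', 'this'] (min_width=17, slack=3)
Line 4: ['hospital', 'quick'] (min_width=14, slack=6)
Line 5: ['calendar', 'message', 'one'] (min_width=20, slack=0)
Line 6: ['distance', 'orange'] (min_width=15, slack=5)
Line 7: ['mountain', 'bear', 'page'] (min_width=18, slack=2)
Line 8: ['computer', 'early', 'quick'] (min_width=20, slack=0)
Line 9: ['angry', 'draw', 'salt', 'if'] (min_width=18, slack=2)
Line 10: ['bus', 'understand'] (min_width=14, slack=6)
Line 11: ['architect'] (min_width=9, slack=11)
Total lines: 11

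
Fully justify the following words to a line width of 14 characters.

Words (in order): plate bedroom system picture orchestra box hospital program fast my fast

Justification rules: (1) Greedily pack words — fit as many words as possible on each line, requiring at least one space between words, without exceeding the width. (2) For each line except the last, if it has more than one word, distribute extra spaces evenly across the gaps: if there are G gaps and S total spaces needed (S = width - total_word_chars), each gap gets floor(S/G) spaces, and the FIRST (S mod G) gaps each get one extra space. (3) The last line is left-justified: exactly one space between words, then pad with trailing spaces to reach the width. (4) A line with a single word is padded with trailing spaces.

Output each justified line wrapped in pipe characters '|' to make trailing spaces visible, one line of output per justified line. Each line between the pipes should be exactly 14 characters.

Line 1: ['plate', 'bedroom'] (min_width=13, slack=1)
Line 2: ['system', 'picture'] (min_width=14, slack=0)
Line 3: ['orchestra', 'box'] (min_width=13, slack=1)
Line 4: ['hospital'] (min_width=8, slack=6)
Line 5: ['program', 'fast'] (min_width=12, slack=2)
Line 6: ['my', 'fast'] (min_width=7, slack=7)

Answer: |plate  bedroom|
|system picture|
|orchestra  box|
|hospital      |
|program   fast|
|my fast       |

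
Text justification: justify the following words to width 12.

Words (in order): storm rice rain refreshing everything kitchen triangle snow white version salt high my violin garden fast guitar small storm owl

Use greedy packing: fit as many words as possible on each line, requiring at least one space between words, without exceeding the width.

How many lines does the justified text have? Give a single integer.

Line 1: ['storm', 'rice'] (min_width=10, slack=2)
Line 2: ['rain'] (min_width=4, slack=8)
Line 3: ['refreshing'] (min_width=10, slack=2)
Line 4: ['everything'] (min_width=10, slack=2)
Line 5: ['kitchen'] (min_width=7, slack=5)
Line 6: ['triangle'] (min_width=8, slack=4)
Line 7: ['snow', 'white'] (min_width=10, slack=2)
Line 8: ['version', 'salt'] (min_width=12, slack=0)
Line 9: ['high', 'my'] (min_width=7, slack=5)
Line 10: ['violin'] (min_width=6, slack=6)
Line 11: ['garden', 'fast'] (min_width=11, slack=1)
Line 12: ['guitar', 'small'] (min_width=12, slack=0)
Line 13: ['storm', 'owl'] (min_width=9, slack=3)
Total lines: 13

Answer: 13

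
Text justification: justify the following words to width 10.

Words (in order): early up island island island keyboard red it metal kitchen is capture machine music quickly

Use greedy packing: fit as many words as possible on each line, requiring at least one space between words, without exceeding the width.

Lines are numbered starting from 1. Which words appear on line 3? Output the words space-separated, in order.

Line 1: ['early', 'up'] (min_width=8, slack=2)
Line 2: ['island'] (min_width=6, slack=4)
Line 3: ['island'] (min_width=6, slack=4)
Line 4: ['island'] (min_width=6, slack=4)
Line 5: ['keyboard'] (min_width=8, slack=2)
Line 6: ['red', 'it'] (min_width=6, slack=4)
Line 7: ['metal'] (min_width=5, slack=5)
Line 8: ['kitchen', 'is'] (min_width=10, slack=0)
Line 9: ['capture'] (min_width=7, slack=3)
Line 10: ['machine'] (min_width=7, slack=3)
Line 11: ['music'] (min_width=5, slack=5)
Line 12: ['quickly'] (min_width=7, slack=3)

Answer: island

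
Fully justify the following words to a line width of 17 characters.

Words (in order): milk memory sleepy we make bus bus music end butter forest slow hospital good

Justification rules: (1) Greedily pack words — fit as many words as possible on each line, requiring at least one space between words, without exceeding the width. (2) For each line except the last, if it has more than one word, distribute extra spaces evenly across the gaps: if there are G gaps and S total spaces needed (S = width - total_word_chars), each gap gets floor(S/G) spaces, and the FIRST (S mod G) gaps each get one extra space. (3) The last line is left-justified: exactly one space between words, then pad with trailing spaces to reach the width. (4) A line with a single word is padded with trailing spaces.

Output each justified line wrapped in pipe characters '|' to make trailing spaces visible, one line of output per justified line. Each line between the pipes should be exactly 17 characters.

Answer: |milk       memory|
|sleepy   we  make|
|bus bus music end|
|butter     forest|
|slow     hospital|
|good             |

Derivation:
Line 1: ['milk', 'memory'] (min_width=11, slack=6)
Line 2: ['sleepy', 'we', 'make'] (min_width=14, slack=3)
Line 3: ['bus', 'bus', 'music', 'end'] (min_width=17, slack=0)
Line 4: ['butter', 'forest'] (min_width=13, slack=4)
Line 5: ['slow', 'hospital'] (min_width=13, slack=4)
Line 6: ['good'] (min_width=4, slack=13)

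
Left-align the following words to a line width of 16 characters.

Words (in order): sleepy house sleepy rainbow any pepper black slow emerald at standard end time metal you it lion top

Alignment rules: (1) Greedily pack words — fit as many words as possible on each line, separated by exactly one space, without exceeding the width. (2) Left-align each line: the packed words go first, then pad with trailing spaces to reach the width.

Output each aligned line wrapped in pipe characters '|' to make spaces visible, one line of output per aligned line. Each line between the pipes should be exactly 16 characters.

Line 1: ['sleepy', 'house'] (min_width=12, slack=4)
Line 2: ['sleepy', 'rainbow'] (min_width=14, slack=2)
Line 3: ['any', 'pepper', 'black'] (min_width=16, slack=0)
Line 4: ['slow', 'emerald', 'at'] (min_width=15, slack=1)
Line 5: ['standard', 'end'] (min_width=12, slack=4)
Line 6: ['time', 'metal', 'you'] (min_width=14, slack=2)
Line 7: ['it', 'lion', 'top'] (min_width=11, slack=5)

Answer: |sleepy house    |
|sleepy rainbow  |
|any pepper black|
|slow emerald at |
|standard end    |
|time metal you  |
|it lion top     |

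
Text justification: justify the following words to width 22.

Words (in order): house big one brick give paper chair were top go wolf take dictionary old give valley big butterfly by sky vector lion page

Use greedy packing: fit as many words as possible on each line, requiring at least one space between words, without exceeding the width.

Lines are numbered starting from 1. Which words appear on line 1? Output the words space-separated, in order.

Answer: house big one brick

Derivation:
Line 1: ['house', 'big', 'one', 'brick'] (min_width=19, slack=3)
Line 2: ['give', 'paper', 'chair', 'were'] (min_width=21, slack=1)
Line 3: ['top', 'go', 'wolf', 'take'] (min_width=16, slack=6)
Line 4: ['dictionary', 'old', 'give'] (min_width=19, slack=3)
Line 5: ['valley', 'big', 'butterfly'] (min_width=20, slack=2)
Line 6: ['by', 'sky', 'vector', 'lion'] (min_width=18, slack=4)
Line 7: ['page'] (min_width=4, slack=18)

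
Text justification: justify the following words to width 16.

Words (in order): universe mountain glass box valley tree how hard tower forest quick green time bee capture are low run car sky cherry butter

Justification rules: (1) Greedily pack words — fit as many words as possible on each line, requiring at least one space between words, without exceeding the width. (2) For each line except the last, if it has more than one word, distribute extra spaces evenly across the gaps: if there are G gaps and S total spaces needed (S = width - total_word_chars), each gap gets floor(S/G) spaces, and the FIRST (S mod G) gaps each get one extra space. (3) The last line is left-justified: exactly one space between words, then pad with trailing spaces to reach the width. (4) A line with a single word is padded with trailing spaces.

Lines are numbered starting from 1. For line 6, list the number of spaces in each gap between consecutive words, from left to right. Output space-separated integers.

Line 1: ['universe'] (min_width=8, slack=8)
Line 2: ['mountain', 'glass'] (min_width=14, slack=2)
Line 3: ['box', 'valley', 'tree'] (min_width=15, slack=1)
Line 4: ['how', 'hard', 'tower'] (min_width=14, slack=2)
Line 5: ['forest', 'quick'] (min_width=12, slack=4)
Line 6: ['green', 'time', 'bee'] (min_width=14, slack=2)
Line 7: ['capture', 'are', 'low'] (min_width=15, slack=1)
Line 8: ['run', 'car', 'sky'] (min_width=11, slack=5)
Line 9: ['cherry', 'butter'] (min_width=13, slack=3)

Answer: 2 2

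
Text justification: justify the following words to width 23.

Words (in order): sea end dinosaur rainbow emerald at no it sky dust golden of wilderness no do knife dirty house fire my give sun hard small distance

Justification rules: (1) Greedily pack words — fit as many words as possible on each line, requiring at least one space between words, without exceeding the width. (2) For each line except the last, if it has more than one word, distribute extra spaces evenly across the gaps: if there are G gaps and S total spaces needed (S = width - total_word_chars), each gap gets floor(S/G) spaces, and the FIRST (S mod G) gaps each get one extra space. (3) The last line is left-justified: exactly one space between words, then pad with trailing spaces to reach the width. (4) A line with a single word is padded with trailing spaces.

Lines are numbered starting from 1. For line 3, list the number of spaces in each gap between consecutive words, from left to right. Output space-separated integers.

Answer: 2 2 1 1

Derivation:
Line 1: ['sea', 'end', 'dinosaur'] (min_width=16, slack=7)
Line 2: ['rainbow', 'emerald', 'at', 'no'] (min_width=21, slack=2)
Line 3: ['it', 'sky', 'dust', 'golden', 'of'] (min_width=21, slack=2)
Line 4: ['wilderness', 'no', 'do', 'knife'] (min_width=22, slack=1)
Line 5: ['dirty', 'house', 'fire', 'my'] (min_width=19, slack=4)
Line 6: ['give', 'sun', 'hard', 'small'] (min_width=19, slack=4)
Line 7: ['distance'] (min_width=8, slack=15)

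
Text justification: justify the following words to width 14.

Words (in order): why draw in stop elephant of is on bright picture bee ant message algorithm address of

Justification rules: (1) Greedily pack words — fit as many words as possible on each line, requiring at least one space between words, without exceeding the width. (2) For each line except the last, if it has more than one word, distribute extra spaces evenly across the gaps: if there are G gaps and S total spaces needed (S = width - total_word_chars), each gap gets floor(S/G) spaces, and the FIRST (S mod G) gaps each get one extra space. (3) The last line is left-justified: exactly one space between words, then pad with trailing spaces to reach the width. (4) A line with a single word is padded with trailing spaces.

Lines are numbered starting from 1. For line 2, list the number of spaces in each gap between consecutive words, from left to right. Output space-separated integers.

Answer: 2

Derivation:
Line 1: ['why', 'draw', 'in'] (min_width=11, slack=3)
Line 2: ['stop', 'elephant'] (min_width=13, slack=1)
Line 3: ['of', 'is', 'on'] (min_width=8, slack=6)
Line 4: ['bright', 'picture'] (min_width=14, slack=0)
Line 5: ['bee', 'ant'] (min_width=7, slack=7)
Line 6: ['message'] (min_width=7, slack=7)
Line 7: ['algorithm'] (min_width=9, slack=5)
Line 8: ['address', 'of'] (min_width=10, slack=4)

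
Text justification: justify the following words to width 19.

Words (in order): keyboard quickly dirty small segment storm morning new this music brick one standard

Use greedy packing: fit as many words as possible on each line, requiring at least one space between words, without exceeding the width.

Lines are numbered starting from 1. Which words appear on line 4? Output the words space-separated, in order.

Answer: this music brick

Derivation:
Line 1: ['keyboard', 'quickly'] (min_width=16, slack=3)
Line 2: ['dirty', 'small', 'segment'] (min_width=19, slack=0)
Line 3: ['storm', 'morning', 'new'] (min_width=17, slack=2)
Line 4: ['this', 'music', 'brick'] (min_width=16, slack=3)
Line 5: ['one', 'standard'] (min_width=12, slack=7)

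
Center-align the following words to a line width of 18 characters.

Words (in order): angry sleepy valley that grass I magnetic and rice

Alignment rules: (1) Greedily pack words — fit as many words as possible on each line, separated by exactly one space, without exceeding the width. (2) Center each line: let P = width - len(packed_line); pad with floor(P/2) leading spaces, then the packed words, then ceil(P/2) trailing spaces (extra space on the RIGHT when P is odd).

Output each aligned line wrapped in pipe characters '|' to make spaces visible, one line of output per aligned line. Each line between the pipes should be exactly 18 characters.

Answer: |   angry sleepy   |
|valley that grass |
|  I magnetic and  |
|       rice       |

Derivation:
Line 1: ['angry', 'sleepy'] (min_width=12, slack=6)
Line 2: ['valley', 'that', 'grass'] (min_width=17, slack=1)
Line 3: ['I', 'magnetic', 'and'] (min_width=14, slack=4)
Line 4: ['rice'] (min_width=4, slack=14)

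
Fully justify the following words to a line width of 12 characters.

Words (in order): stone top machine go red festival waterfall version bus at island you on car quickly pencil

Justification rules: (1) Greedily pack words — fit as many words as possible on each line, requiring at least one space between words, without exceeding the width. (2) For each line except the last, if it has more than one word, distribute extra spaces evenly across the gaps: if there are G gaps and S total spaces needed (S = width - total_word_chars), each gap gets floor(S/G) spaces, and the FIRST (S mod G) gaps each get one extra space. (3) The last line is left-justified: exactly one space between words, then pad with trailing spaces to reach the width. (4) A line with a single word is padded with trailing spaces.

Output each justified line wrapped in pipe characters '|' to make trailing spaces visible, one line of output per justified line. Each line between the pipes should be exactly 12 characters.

Answer: |stone    top|
|machine   go|
|red festival|
|waterfall   |
|version  bus|
|at    island|
|you  on  car|
|quickly     |
|pencil      |

Derivation:
Line 1: ['stone', 'top'] (min_width=9, slack=3)
Line 2: ['machine', 'go'] (min_width=10, slack=2)
Line 3: ['red', 'festival'] (min_width=12, slack=0)
Line 4: ['waterfall'] (min_width=9, slack=3)
Line 5: ['version', 'bus'] (min_width=11, slack=1)
Line 6: ['at', 'island'] (min_width=9, slack=3)
Line 7: ['you', 'on', 'car'] (min_width=10, slack=2)
Line 8: ['quickly'] (min_width=7, slack=5)
Line 9: ['pencil'] (min_width=6, slack=6)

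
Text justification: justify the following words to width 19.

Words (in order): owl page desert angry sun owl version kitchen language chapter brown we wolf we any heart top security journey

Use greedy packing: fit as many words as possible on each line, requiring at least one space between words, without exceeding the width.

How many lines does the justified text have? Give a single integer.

Line 1: ['owl', 'page', 'desert'] (min_width=15, slack=4)
Line 2: ['angry', 'sun', 'owl'] (min_width=13, slack=6)
Line 3: ['version', 'kitchen'] (min_width=15, slack=4)
Line 4: ['language', 'chapter'] (min_width=16, slack=3)
Line 5: ['brown', 'we', 'wolf', 'we'] (min_width=16, slack=3)
Line 6: ['any', 'heart', 'top'] (min_width=13, slack=6)
Line 7: ['security', 'journey'] (min_width=16, slack=3)
Total lines: 7

Answer: 7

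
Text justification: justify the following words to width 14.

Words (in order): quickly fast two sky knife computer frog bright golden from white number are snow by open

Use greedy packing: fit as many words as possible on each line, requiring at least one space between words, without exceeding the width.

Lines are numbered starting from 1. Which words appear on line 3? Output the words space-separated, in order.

Line 1: ['quickly', 'fast'] (min_width=12, slack=2)
Line 2: ['two', 'sky', 'knife'] (min_width=13, slack=1)
Line 3: ['computer', 'frog'] (min_width=13, slack=1)
Line 4: ['bright', 'golden'] (min_width=13, slack=1)
Line 5: ['from', 'white'] (min_width=10, slack=4)
Line 6: ['number', 'are'] (min_width=10, slack=4)
Line 7: ['snow', 'by', 'open'] (min_width=12, slack=2)

Answer: computer frog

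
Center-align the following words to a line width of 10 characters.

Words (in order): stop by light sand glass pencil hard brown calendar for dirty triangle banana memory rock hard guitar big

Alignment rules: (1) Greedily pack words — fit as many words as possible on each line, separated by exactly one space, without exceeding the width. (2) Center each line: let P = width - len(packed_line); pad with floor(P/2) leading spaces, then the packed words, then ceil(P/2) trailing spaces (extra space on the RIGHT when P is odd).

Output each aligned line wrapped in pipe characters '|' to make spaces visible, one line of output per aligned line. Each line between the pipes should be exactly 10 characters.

Line 1: ['stop', 'by'] (min_width=7, slack=3)
Line 2: ['light', 'sand'] (min_width=10, slack=0)
Line 3: ['glass'] (min_width=5, slack=5)
Line 4: ['pencil'] (min_width=6, slack=4)
Line 5: ['hard', 'brown'] (min_width=10, slack=0)
Line 6: ['calendar'] (min_width=8, slack=2)
Line 7: ['for', 'dirty'] (min_width=9, slack=1)
Line 8: ['triangle'] (min_width=8, slack=2)
Line 9: ['banana'] (min_width=6, slack=4)
Line 10: ['memory'] (min_width=6, slack=4)
Line 11: ['rock', 'hard'] (min_width=9, slack=1)
Line 12: ['guitar', 'big'] (min_width=10, slack=0)

Answer: | stop by  |
|light sand|
|  glass   |
|  pencil  |
|hard brown|
| calendar |
|for dirty |
| triangle |
|  banana  |
|  memory  |
|rock hard |
|guitar big|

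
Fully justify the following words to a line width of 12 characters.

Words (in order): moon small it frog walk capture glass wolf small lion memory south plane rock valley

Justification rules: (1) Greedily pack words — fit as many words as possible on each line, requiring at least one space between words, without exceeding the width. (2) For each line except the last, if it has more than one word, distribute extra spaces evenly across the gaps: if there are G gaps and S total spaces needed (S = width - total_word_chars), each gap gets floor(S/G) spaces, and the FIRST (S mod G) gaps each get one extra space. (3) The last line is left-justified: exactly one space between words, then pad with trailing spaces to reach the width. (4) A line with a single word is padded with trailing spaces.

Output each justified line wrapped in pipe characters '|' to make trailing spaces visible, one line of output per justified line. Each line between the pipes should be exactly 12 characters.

Answer: |moon   small|
|it frog walk|
|capture     |
|glass   wolf|
|small   lion|
|memory south|
|plane   rock|
|valley      |

Derivation:
Line 1: ['moon', 'small'] (min_width=10, slack=2)
Line 2: ['it', 'frog', 'walk'] (min_width=12, slack=0)
Line 3: ['capture'] (min_width=7, slack=5)
Line 4: ['glass', 'wolf'] (min_width=10, slack=2)
Line 5: ['small', 'lion'] (min_width=10, slack=2)
Line 6: ['memory', 'south'] (min_width=12, slack=0)
Line 7: ['plane', 'rock'] (min_width=10, slack=2)
Line 8: ['valley'] (min_width=6, slack=6)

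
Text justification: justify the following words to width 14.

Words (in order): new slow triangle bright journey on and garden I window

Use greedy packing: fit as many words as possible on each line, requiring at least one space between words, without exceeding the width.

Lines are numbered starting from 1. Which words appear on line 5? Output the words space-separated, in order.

Answer: I window

Derivation:
Line 1: ['new', 'slow'] (min_width=8, slack=6)
Line 2: ['triangle'] (min_width=8, slack=6)
Line 3: ['bright', 'journey'] (min_width=14, slack=0)
Line 4: ['on', 'and', 'garden'] (min_width=13, slack=1)
Line 5: ['I', 'window'] (min_width=8, slack=6)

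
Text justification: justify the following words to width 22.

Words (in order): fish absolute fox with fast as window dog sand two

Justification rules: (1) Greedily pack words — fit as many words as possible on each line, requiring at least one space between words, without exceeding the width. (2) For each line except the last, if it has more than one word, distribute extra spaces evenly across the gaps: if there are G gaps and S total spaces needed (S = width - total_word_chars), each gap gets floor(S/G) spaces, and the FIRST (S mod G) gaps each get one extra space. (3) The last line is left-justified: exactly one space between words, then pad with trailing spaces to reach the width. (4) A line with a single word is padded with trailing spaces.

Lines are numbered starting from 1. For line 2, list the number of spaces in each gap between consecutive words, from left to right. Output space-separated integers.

Answer: 3 2 2

Derivation:
Line 1: ['fish', 'absolute', 'fox', 'with'] (min_width=22, slack=0)
Line 2: ['fast', 'as', 'window', 'dog'] (min_width=18, slack=4)
Line 3: ['sand', 'two'] (min_width=8, slack=14)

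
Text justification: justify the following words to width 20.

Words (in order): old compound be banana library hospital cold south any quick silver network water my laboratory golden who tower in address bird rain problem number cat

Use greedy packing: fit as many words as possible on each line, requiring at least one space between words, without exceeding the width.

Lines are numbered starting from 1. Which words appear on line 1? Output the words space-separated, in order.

Line 1: ['old', 'compound', 'be'] (min_width=15, slack=5)
Line 2: ['banana', 'library'] (min_width=14, slack=6)
Line 3: ['hospital', 'cold', 'south'] (min_width=19, slack=1)
Line 4: ['any', 'quick', 'silver'] (min_width=16, slack=4)
Line 5: ['network', 'water', 'my'] (min_width=16, slack=4)
Line 6: ['laboratory', 'golden'] (min_width=17, slack=3)
Line 7: ['who', 'tower', 'in', 'address'] (min_width=20, slack=0)
Line 8: ['bird', 'rain', 'problem'] (min_width=17, slack=3)
Line 9: ['number', 'cat'] (min_width=10, slack=10)

Answer: old compound be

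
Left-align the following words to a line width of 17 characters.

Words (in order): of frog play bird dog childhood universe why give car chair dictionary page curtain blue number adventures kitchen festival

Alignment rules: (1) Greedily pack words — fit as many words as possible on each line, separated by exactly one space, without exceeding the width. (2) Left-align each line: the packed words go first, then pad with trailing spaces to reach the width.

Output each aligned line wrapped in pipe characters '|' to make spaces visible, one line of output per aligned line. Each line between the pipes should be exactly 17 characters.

Answer: |of frog play bird|
|dog childhood    |
|universe why give|
|car chair        |
|dictionary page  |
|curtain blue     |
|number adventures|
|kitchen festival |

Derivation:
Line 1: ['of', 'frog', 'play', 'bird'] (min_width=17, slack=0)
Line 2: ['dog', 'childhood'] (min_width=13, slack=4)
Line 3: ['universe', 'why', 'give'] (min_width=17, slack=0)
Line 4: ['car', 'chair'] (min_width=9, slack=8)
Line 5: ['dictionary', 'page'] (min_width=15, slack=2)
Line 6: ['curtain', 'blue'] (min_width=12, slack=5)
Line 7: ['number', 'adventures'] (min_width=17, slack=0)
Line 8: ['kitchen', 'festival'] (min_width=16, slack=1)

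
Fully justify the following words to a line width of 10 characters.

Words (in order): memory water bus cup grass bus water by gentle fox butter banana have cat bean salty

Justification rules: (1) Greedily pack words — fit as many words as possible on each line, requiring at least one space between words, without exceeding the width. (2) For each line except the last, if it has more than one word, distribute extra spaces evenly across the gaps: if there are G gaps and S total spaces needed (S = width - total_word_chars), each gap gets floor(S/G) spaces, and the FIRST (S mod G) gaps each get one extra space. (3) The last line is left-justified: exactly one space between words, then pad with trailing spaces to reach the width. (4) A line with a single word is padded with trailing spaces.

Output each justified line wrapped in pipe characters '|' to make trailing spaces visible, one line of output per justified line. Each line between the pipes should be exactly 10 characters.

Answer: |memory    |
|water  bus|
|cup  grass|
|bus  water|
|by  gentle|
|fox butter|
|banana    |
|have   cat|
|bean salty|

Derivation:
Line 1: ['memory'] (min_width=6, slack=4)
Line 2: ['water', 'bus'] (min_width=9, slack=1)
Line 3: ['cup', 'grass'] (min_width=9, slack=1)
Line 4: ['bus', 'water'] (min_width=9, slack=1)
Line 5: ['by', 'gentle'] (min_width=9, slack=1)
Line 6: ['fox', 'butter'] (min_width=10, slack=0)
Line 7: ['banana'] (min_width=6, slack=4)
Line 8: ['have', 'cat'] (min_width=8, slack=2)
Line 9: ['bean', 'salty'] (min_width=10, slack=0)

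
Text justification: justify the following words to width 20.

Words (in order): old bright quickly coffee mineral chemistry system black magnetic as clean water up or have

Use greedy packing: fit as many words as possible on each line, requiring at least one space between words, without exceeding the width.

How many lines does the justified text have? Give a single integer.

Answer: 6

Derivation:
Line 1: ['old', 'bright', 'quickly'] (min_width=18, slack=2)
Line 2: ['coffee', 'mineral'] (min_width=14, slack=6)
Line 3: ['chemistry', 'system'] (min_width=16, slack=4)
Line 4: ['black', 'magnetic', 'as'] (min_width=17, slack=3)
Line 5: ['clean', 'water', 'up', 'or'] (min_width=17, slack=3)
Line 6: ['have'] (min_width=4, slack=16)
Total lines: 6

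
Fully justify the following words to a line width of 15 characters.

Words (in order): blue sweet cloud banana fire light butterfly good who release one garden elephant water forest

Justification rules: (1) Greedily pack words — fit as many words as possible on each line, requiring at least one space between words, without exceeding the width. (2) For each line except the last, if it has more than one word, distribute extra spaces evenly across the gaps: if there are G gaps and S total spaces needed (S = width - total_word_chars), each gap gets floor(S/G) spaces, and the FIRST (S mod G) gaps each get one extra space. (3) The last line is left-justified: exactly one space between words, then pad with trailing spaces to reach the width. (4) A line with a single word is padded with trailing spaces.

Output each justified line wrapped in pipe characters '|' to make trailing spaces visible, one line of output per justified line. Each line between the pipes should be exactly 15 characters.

Answer: |blue      sweet|
|cloud    banana|
|fire      light|
|butterfly  good|
|who release one|
|garden elephant|
|water forest   |

Derivation:
Line 1: ['blue', 'sweet'] (min_width=10, slack=5)
Line 2: ['cloud', 'banana'] (min_width=12, slack=3)
Line 3: ['fire', 'light'] (min_width=10, slack=5)
Line 4: ['butterfly', 'good'] (min_width=14, slack=1)
Line 5: ['who', 'release', 'one'] (min_width=15, slack=0)
Line 6: ['garden', 'elephant'] (min_width=15, slack=0)
Line 7: ['water', 'forest'] (min_width=12, slack=3)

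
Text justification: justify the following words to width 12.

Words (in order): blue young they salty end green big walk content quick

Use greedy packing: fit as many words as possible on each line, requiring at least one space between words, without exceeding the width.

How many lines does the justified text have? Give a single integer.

Line 1: ['blue', 'young'] (min_width=10, slack=2)
Line 2: ['they', 'salty'] (min_width=10, slack=2)
Line 3: ['end', 'green'] (min_width=9, slack=3)
Line 4: ['big', 'walk'] (min_width=8, slack=4)
Line 5: ['content'] (min_width=7, slack=5)
Line 6: ['quick'] (min_width=5, slack=7)
Total lines: 6

Answer: 6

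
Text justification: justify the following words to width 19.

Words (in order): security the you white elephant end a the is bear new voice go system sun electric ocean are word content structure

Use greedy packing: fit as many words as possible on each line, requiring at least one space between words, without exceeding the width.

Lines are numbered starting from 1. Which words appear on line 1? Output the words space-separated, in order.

Answer: security the you

Derivation:
Line 1: ['security', 'the', 'you'] (min_width=16, slack=3)
Line 2: ['white', 'elephant', 'end'] (min_width=18, slack=1)
Line 3: ['a', 'the', 'is', 'bear', 'new'] (min_width=17, slack=2)
Line 4: ['voice', 'go', 'system', 'sun'] (min_width=19, slack=0)
Line 5: ['electric', 'ocean', 'are'] (min_width=18, slack=1)
Line 6: ['word', 'content'] (min_width=12, slack=7)
Line 7: ['structure'] (min_width=9, slack=10)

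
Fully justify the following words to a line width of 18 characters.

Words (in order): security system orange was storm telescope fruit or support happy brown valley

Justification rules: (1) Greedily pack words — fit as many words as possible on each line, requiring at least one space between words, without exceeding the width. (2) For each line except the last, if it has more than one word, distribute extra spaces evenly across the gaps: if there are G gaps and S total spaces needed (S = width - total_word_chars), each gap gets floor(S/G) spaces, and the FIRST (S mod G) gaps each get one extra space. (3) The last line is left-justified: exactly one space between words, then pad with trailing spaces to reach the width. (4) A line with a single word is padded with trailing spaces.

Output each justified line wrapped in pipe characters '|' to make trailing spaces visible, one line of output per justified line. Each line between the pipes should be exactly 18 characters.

Line 1: ['security', 'system'] (min_width=15, slack=3)
Line 2: ['orange', 'was', 'storm'] (min_width=16, slack=2)
Line 3: ['telescope', 'fruit', 'or'] (min_width=18, slack=0)
Line 4: ['support', 'happy'] (min_width=13, slack=5)
Line 5: ['brown', 'valley'] (min_width=12, slack=6)

Answer: |security    system|
|orange  was  storm|
|telescope fruit or|
|support      happy|
|brown valley      |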